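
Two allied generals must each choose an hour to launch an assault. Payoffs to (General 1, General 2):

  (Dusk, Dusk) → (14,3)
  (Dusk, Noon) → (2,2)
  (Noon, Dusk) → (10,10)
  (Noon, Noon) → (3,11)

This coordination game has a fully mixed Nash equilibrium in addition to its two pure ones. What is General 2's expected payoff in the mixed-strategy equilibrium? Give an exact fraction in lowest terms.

13/2

General 1 mixes with probability p on Dusk, chosen so General 2 is indifferent: 3p + 10(1−p) = 2p + 11(1−p) gives p = 1/2.
General 2's expected payoff is 3·1/2 + 10·1/2 = 13/2.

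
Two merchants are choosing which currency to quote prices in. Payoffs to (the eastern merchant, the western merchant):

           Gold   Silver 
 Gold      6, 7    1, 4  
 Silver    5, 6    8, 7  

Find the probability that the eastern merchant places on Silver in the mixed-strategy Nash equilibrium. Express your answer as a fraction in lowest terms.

3/4

The eastern merchant's mix p on Gold must make the western merchant indifferent between Gold and Silver.
The western merchant's payoff from Gold: 7p + 6(1−p). From Silver: 4p + 7(1−p).
Set equal: 3p = 1(1−p) → p = 1/4.
Probability on Silver is 1 − 1/4 = 3/4.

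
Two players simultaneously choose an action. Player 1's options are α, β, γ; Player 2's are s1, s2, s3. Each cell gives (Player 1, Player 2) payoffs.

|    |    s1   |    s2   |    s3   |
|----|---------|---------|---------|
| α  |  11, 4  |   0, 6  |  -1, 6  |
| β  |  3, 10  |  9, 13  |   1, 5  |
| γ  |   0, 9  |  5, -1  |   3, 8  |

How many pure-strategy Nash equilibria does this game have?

1

(β, s2): Player 1 gets 9 (best alternative 5); Player 2 gets 13 (best alternative 10). Neither deviates — NE.
(α, s1) is not a NE: Player 2 would switch to s2 (6 > 4).
No other cell survives both best-response checks, so there is 1 pure NE.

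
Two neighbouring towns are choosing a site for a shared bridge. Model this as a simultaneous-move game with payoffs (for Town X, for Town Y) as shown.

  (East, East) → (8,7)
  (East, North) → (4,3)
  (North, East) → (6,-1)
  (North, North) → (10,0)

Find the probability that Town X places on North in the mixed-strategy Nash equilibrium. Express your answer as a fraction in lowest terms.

Town X's mix p on East must make Town Y indifferent between East and North.
Town Y's payoff from East: 7p + (-1)(1−p). From North: 3p + 0(1−p).
Set equal: 4p = 1(1−p) → p = 1/5.
Probability on North is 1 − 1/5 = 4/5.

4/5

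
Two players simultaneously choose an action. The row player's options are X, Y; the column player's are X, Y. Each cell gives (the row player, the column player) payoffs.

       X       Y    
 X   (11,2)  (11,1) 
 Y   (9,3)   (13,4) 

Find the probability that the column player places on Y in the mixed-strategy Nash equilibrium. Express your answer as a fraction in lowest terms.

The column player's mix q on X must make the row player indifferent between X and Y.
The row player's payoff from X: 11q + 11(1−q). From Y: 9q + 13(1−q).
Set equal: 2q = 2(1−q) → q = 2/4 = 1/2.
Probability on Y is 1 − 1/2 = 1/2.

1/2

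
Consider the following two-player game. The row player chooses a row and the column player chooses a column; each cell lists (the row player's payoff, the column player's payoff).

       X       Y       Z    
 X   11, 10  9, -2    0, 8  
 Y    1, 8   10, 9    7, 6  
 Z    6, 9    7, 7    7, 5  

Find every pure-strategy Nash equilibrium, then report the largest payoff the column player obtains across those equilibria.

Both X is a pure NE (the row player: 11 ≥ 6; the column player: 10 ≥ 8). The column player gets 10.
Both Y is a pure NE (the row player: 10 ≥ 9; the column player: 9 ≥ 8). The column player gets 9.
Every other cell has a profitable deviation for at least one player. Highest of {10, 9} is 10.

10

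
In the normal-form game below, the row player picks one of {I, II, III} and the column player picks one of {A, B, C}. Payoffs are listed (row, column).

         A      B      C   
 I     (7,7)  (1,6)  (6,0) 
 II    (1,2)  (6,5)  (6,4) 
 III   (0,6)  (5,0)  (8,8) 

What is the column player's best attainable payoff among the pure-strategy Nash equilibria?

(I, A) is a pure NE (the row player: 7 ≥ 1; the column player: 7 ≥ 6). The column player gets 7.
(II, B) is a pure NE (the row player: 6 ≥ 5; the column player: 5 ≥ 4). The column player gets 5.
(III, C) is a pure NE (the row player: 8 ≥ 6; the column player: 8 ≥ 6). The column player gets 8.
Every other cell has a profitable deviation for at least one player. Highest of {7, 5, 8} is 8.

8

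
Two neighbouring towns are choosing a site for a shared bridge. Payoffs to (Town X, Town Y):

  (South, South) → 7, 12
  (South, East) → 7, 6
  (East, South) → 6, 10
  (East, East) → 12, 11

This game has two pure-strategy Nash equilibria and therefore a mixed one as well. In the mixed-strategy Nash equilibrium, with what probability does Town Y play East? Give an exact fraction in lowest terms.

1/6

Town Y's mix q on South must make Town X indifferent between South and East.
Town X's payoff from South: 7q + 7(1−q). From East: 6q + 12(1−q).
Set equal: 1q = 5(1−q) → q = 5/6.
Probability on East is 1 − 5/6 = 1/6.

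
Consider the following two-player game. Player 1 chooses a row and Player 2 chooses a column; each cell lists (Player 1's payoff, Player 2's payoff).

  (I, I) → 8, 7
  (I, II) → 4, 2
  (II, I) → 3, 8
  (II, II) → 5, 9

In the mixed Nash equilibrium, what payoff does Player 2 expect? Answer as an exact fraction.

47/6

Player 1 mixes with probability p on I, chosen so Player 2 is indifferent: 7p + 8(1−p) = 2p + 9(1−p) gives p = 1/6.
Player 2's expected payoff is 7·1/6 + 8·5/6 = 47/6.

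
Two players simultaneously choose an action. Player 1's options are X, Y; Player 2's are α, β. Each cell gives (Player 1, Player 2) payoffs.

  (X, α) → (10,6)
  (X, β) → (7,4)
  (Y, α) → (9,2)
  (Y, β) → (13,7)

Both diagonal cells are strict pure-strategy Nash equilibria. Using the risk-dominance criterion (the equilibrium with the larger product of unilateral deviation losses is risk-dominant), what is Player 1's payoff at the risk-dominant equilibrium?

13

At (X, α): Player 1 loses 10 − 9 = 1 by deviating; Player 2 loses 6 − 4 = 2. Product = 1·2 = 2.
At (Y, β): Player 1 loses 13 − 7 = 6 by deviating; Player 2 loses 7 − 2 = 5. Product = 6·5 = 30.
30 > 2, so (Y, β) is risk-dominant. Player 1's payoff there is 13.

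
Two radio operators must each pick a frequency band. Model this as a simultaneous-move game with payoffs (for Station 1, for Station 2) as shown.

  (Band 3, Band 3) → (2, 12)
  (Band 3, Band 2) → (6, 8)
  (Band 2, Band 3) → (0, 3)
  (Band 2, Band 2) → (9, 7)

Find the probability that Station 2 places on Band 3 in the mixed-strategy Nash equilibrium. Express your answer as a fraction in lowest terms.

Station 2's mix q on Band 3 must make Station 1 indifferent between Band 3 and Band 2.
Station 1's payoff from Band 3: 2q + 6(1−q). From Band 2: 0q + 9(1−q).
Set equal: 2q = 3(1−q) → q = 3/5.

3/5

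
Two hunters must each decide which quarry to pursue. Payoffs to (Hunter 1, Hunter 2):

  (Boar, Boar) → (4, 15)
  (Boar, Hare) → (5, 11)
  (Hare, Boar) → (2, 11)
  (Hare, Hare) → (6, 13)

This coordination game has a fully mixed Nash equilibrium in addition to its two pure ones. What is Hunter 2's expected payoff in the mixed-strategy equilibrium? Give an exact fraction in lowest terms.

37/3

Hunter 1 mixes with probability p on Boar, chosen so Hunter 2 is indifferent: 15p + 11(1−p) = 11p + 13(1−p) gives p = 1/3.
Hunter 2's expected payoff is 15·1/3 + 11·2/3 = 37/3.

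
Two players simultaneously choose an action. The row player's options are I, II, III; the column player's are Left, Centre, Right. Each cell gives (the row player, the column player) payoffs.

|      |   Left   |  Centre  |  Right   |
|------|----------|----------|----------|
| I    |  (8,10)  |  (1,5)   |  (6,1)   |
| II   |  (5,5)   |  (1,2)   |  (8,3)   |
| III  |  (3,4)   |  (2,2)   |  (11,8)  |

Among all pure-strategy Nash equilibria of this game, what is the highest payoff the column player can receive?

(I, Left) is a pure NE (the row player: 8 ≥ 5; the column player: 10 ≥ 5). The column player gets 10.
(III, Right) is a pure NE (the row player: 11 ≥ 8; the column player: 8 ≥ 4). The column player gets 8.
Every other cell has a profitable deviation for at least one player. Highest of {10, 8} is 10.

10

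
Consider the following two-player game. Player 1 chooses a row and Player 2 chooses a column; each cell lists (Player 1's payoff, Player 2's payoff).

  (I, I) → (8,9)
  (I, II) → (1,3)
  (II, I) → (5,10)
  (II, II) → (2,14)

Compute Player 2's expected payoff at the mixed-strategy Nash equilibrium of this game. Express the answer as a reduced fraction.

48/5

Player 1 mixes with probability p on I, chosen so Player 2 is indifferent: 9p + 10(1−p) = 3p + 14(1−p) gives p = 2/5.
Player 2's expected payoff is 9·2/5 + 10·3/5 = 48/5.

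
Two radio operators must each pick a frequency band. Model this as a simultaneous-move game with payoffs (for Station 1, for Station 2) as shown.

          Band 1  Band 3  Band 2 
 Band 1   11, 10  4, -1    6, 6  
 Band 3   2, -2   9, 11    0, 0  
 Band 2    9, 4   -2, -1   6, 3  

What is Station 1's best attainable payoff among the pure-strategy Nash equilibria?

11

Both Band 1 is a pure NE (Station 1: 11 ≥ 9; Station 2: 10 ≥ 6). Station 1 gets 11.
Both Band 3 is a pure NE (Station 1: 9 ≥ 4; Station 2: 11 ≥ 0). Station 1 gets 9.
Every other cell has a profitable deviation for at least one player. Highest of {11, 9} is 11.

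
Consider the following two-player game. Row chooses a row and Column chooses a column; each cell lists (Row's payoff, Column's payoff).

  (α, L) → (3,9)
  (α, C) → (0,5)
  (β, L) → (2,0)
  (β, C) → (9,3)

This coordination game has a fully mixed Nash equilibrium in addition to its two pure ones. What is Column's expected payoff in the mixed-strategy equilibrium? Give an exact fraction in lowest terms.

Row mixes with probability p on α, chosen so Column is indifferent: 9p + 0(1−p) = 5p + 3(1−p) gives p = 3/7.
Column's expected payoff is 9·3/7 + 0·4/7 = 27/7.

27/7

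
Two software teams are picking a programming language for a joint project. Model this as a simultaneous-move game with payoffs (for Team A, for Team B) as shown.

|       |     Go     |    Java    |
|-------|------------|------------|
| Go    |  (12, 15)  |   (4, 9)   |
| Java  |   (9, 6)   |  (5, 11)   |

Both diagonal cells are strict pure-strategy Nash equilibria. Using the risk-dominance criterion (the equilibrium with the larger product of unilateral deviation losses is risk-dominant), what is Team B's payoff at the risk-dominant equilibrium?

At both Go: Team A loses 12 − 9 = 3 by deviating; Team B loses 15 − 9 = 6. Product = 3·6 = 18.
At both Java: Team A loses 5 − 4 = 1 by deviating; Team B loses 11 − 6 = 5. Product = 1·5 = 5.
18 > 5, so both Go is risk-dominant. Team B's payoff there is 15.

15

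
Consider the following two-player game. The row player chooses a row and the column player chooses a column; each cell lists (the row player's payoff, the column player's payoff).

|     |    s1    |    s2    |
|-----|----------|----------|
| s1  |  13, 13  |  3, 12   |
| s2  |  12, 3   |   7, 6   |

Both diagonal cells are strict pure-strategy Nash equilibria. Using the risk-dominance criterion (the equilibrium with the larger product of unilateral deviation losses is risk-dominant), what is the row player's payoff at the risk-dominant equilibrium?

At both s1: the row player loses 13 − 12 = 1 by deviating; the column player loses 13 − 12 = 1. Product = 1·1 = 1.
At both s2: the row player loses 7 − 3 = 4 by deviating; the column player loses 6 − 3 = 3. Product = 4·3 = 12.
12 > 1, so both s2 is risk-dominant. The row player's payoff there is 7.

7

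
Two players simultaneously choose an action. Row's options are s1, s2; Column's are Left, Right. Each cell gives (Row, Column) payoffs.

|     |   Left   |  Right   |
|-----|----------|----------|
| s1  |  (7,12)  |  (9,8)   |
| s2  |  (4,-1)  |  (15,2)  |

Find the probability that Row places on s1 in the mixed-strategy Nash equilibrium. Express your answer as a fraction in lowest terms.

3/7

Row's mix p on s1 must make Column indifferent between Left and Right.
Column's payoff from Left: 12p + (-1)(1−p). From Right: 8p + 2(1−p).
Set equal: 4p = 3(1−p) → p = 3/7.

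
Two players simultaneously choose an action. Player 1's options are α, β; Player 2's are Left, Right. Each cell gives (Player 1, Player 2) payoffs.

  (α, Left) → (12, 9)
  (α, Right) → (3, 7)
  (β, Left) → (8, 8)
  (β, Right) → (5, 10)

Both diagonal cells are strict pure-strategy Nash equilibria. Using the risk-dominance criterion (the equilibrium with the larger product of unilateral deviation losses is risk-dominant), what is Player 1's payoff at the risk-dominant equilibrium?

At (α, Left): Player 1 loses 12 − 8 = 4 by deviating; Player 2 loses 9 − 7 = 2. Product = 4·2 = 8.
At (β, Right): Player 1 loses 5 − 3 = 2 by deviating; Player 2 loses 10 − 8 = 2. Product = 2·2 = 4.
8 > 4, so (α, Left) is risk-dominant. Player 1's payoff there is 12.

12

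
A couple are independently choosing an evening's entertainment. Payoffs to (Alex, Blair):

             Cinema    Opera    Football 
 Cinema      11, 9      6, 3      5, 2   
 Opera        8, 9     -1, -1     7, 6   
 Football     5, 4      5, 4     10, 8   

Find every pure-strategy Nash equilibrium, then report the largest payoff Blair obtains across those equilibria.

Both Cinema is a pure NE (Alex: 11 ≥ 8; Blair: 9 ≥ 3). Blair gets 9.
Both Football is a pure NE (Alex: 10 ≥ 7; Blair: 8 ≥ 4). Blair gets 8.
Every other cell has a profitable deviation for at least one player. Highest of {9, 8} is 9.

9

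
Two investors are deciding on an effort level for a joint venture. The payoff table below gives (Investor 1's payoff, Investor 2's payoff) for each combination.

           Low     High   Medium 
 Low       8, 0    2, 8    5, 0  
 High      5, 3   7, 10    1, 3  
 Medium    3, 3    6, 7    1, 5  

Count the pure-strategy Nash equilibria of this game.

Both High: Investor 1 gets 7 (best alternative 6); Investor 2 gets 10 (best alternative 3). Neither deviates — NE.
Both Medium is not a NE: Investor 1 would switch to Low (5 > 1).
No other cell survives both best-response checks, so there is 1 pure NE.

1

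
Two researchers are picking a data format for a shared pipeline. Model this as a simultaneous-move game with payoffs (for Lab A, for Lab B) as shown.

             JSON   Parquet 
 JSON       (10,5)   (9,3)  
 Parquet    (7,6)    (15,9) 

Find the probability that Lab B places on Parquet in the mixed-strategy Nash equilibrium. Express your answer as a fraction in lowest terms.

1/3

Lab B's mix q on JSON must make Lab A indifferent between JSON and Parquet.
Lab A's payoff from JSON: 10q + 9(1−q). From Parquet: 7q + 15(1−q).
Set equal: 3q = 6(1−q) → q = 6/9 = 2/3.
Probability on Parquet is 1 − 2/3 = 1/3.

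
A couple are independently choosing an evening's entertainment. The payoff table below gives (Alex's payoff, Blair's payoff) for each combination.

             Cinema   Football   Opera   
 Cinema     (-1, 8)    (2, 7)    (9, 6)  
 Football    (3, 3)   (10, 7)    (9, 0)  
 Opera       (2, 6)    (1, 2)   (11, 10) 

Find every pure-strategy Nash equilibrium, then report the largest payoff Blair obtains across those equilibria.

Both Football is a pure NE (Alex: 10 ≥ 2; Blair: 7 ≥ 3). Blair gets 7.
Both Opera is a pure NE (Alex: 11 ≥ 9; Blair: 10 ≥ 6). Blair gets 10.
Every other cell has a profitable deviation for at least one player. Highest of {7, 10} is 10.

10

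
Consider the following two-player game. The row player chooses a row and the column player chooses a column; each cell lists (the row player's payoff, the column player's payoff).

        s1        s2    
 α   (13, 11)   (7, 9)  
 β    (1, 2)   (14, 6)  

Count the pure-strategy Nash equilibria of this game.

(α, s1): the row player gets 13 (best alternative 1); the column player gets 11 (best alternative 9). Neither deviates — NE.
(β, s2): the row player gets 14 (best alternative 7); the column player gets 6 (best alternative 2). Neither deviates — NE.
(β, s1) is not a NE: the row player would switch to α (13 > 1).
No other cell survives both best-response checks, so there are 2 pure NE.

2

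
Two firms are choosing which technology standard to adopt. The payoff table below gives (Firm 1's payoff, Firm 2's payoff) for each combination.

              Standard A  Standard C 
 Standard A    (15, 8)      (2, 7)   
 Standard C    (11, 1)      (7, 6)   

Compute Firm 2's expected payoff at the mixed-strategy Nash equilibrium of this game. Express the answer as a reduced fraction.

Firm 1 mixes with probability p on Standard A, chosen so Firm 2 is indifferent: 8p + 1(1−p) = 7p + 6(1−p) gives p = 5/6.
Firm 2's expected payoff is 8·5/6 + 1·1/6 = 41/6.

41/6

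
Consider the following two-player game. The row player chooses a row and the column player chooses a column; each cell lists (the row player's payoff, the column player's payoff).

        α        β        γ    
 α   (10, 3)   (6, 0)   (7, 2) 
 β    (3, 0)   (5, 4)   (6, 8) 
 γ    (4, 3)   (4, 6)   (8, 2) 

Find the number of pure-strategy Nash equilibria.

1

Both α: the row player gets 10 (best alternative 4); the column player gets 3 (best alternative 2). Neither deviates — NE.
Both β is not a NE: the row player would switch to α (6 > 5).
No other cell survives both best-response checks, so there is 1 pure NE.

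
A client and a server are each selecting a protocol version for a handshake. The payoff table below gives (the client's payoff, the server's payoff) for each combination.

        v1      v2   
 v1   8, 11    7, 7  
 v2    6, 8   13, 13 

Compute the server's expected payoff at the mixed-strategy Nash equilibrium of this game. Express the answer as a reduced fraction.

The client mixes with probability p on v1, chosen so the server is indifferent: 11p + 8(1−p) = 7p + 13(1−p) gives p = 5/9.
The server's expected payoff is 11·5/9 + 8·4/9 = 29/3.

29/3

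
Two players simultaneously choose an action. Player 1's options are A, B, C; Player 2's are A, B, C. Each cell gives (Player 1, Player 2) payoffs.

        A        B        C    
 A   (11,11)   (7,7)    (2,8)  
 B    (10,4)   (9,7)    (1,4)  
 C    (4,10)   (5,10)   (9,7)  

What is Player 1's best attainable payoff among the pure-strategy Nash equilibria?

11

Both A is a pure NE (Player 1: 11 ≥ 10; Player 2: 11 ≥ 8). Player 1 gets 11.
Both B is a pure NE (Player 1: 9 ≥ 7; Player 2: 7 ≥ 4). Player 1 gets 9.
Every other cell has a profitable deviation for at least one player. Highest of {11, 9} is 11.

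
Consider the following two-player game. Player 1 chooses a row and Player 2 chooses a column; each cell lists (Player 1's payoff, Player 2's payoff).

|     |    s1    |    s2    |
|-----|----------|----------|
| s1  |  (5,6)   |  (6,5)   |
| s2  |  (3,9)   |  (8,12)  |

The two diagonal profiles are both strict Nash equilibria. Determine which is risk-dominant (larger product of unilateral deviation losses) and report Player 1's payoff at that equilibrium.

At both s1: Player 1 loses 5 − 3 = 2 by deviating; Player 2 loses 6 − 5 = 1. Product = 2·1 = 2.
At both s2: Player 1 loses 8 − 6 = 2 by deviating; Player 2 loses 12 − 9 = 3. Product = 2·3 = 6.
6 > 2, so both s2 is risk-dominant. Player 1's payoff there is 8.

8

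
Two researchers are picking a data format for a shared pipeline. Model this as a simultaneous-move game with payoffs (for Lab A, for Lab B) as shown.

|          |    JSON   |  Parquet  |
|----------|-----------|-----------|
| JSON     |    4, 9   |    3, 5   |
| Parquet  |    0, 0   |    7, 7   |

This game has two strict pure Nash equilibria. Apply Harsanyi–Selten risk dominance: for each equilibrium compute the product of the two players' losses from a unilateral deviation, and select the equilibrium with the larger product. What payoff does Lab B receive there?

At both JSON: Lab A loses 4 − 0 = 4 by deviating; Lab B loses 9 − 5 = 4. Product = 4·4 = 16.
At both Parquet: Lab A loses 7 − 3 = 4 by deviating; Lab B loses 7 − 0 = 7. Product = 4·7 = 28.
28 > 16, so both Parquet is risk-dominant. Lab B's payoff there is 7.

7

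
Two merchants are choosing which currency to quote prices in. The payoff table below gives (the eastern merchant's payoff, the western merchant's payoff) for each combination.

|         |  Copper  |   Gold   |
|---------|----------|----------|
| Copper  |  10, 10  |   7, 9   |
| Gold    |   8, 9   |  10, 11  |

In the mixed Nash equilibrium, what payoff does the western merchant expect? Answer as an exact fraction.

29/3

The eastern merchant mixes with probability p on Copper, chosen so the western merchant is indifferent: 10p + 9(1−p) = 9p + 11(1−p) gives p = 2/3.
The western merchant's expected payoff is 10·2/3 + 9·1/3 = 29/3.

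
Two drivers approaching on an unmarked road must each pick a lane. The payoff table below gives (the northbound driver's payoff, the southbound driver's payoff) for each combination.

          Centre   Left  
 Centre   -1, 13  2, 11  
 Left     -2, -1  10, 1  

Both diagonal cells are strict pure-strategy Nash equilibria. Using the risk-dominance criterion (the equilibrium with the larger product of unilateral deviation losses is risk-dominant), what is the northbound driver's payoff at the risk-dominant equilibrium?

At both Centre: the northbound driver loses -1 − (-2) = 1 by deviating; the southbound driver loses 13 − 11 = 2. Product = 1·2 = 2.
At both Left: the northbound driver loses 10 − 2 = 8 by deviating; the southbound driver loses 1 − (-1) = 2. Product = 8·2 = 16.
16 > 2, so both Left is risk-dominant. The northbound driver's payoff there is 10.

10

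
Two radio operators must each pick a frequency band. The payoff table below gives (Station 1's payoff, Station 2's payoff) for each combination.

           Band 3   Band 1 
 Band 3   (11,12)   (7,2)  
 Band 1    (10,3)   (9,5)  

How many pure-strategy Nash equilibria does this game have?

Both Band 3: Station 1 gets 11 (best alternative 10); Station 2 gets 12 (best alternative 2). Neither deviates — NE.
Both Band 1: Station 1 gets 9 (best alternative 7); Station 2 gets 5 (best alternative 3). Neither deviates — NE.
(Band 3, Band 1) is not a NE: Station 1 would switch to Band 1 (9 > 7).
No other cell survives both best-response checks, so there are 2 pure NE.

2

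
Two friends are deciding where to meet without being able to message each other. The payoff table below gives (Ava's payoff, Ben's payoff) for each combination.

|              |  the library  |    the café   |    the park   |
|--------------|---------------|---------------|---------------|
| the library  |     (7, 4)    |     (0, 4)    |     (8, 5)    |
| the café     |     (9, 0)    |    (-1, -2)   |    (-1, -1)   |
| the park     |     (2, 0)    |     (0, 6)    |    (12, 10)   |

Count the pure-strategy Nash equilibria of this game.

(the café, the library): Ava gets 9 (best alternative 7); Ben gets 0 (best alternative -1). Neither deviates — NE.
Both the park: Ava gets 12 (best alternative 8); Ben gets 10 (best alternative 6). Neither deviates — NE.
Both the library is not a NE: Ava would switch to the café (9 > 7).
No other cell survives both best-response checks, so there are 2 pure NE.

2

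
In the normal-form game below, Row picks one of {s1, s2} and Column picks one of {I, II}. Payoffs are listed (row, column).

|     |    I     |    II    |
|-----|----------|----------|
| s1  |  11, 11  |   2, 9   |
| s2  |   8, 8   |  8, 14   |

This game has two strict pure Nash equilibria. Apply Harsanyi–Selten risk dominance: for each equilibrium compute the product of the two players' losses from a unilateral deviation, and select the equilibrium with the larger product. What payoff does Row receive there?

8

At (s1, I): Row loses 11 − 8 = 3 by deviating; Column loses 11 − 9 = 2. Product = 3·2 = 6.
At (s2, II): Row loses 8 − 2 = 6 by deviating; Column loses 14 − 8 = 6. Product = 6·6 = 36.
36 > 6, so (s2, II) is risk-dominant. Row's payoff there is 8.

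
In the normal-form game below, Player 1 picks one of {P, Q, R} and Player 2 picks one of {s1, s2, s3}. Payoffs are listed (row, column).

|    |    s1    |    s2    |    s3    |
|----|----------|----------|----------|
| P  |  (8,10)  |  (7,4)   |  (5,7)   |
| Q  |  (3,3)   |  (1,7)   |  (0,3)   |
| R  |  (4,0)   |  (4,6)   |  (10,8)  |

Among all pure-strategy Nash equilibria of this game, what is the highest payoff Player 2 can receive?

(P, s1) is a pure NE (Player 1: 8 ≥ 4; Player 2: 10 ≥ 7). Player 2 gets 10.
(R, s3) is a pure NE (Player 1: 10 ≥ 5; Player 2: 8 ≥ 6). Player 2 gets 8.
Every other cell has a profitable deviation for at least one player. Highest of {10, 8} is 10.

10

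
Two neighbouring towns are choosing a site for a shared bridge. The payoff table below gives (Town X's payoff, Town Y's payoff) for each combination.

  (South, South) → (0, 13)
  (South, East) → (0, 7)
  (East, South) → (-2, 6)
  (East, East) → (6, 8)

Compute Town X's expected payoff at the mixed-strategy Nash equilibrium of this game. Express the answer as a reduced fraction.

0

Town Y mixes with probability q on South, chosen so Town X is indifferent: 0q + 0(1−q) = (-2)q + 6(1−q) gives q = 3/4.
Town X's expected payoff (from either row, since indifferent) is 0·3/4 + 0·1/4 = 0.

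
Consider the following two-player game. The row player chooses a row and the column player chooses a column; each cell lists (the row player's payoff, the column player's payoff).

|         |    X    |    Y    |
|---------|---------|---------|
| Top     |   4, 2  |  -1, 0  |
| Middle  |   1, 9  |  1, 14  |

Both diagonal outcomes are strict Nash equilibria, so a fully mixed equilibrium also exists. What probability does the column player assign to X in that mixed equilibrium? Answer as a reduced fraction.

The column player's mix q on X must make the row player indifferent between Top and Middle.
The row player's payoff from Top: 4q + (-1)(1−q). From Middle: 1q + 1(1−q).
Set equal: 3q = 2(1−q) → q = 2/5.

2/5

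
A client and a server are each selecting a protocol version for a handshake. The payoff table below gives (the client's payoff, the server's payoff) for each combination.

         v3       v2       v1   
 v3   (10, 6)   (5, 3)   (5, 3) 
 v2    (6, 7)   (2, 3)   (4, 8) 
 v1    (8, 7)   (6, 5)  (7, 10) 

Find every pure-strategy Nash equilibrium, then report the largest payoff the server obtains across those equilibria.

Both v3 is a pure NE (the client: 10 ≥ 8; the server: 6 ≥ 3). The server gets 6.
Both v1 is a pure NE (the client: 7 ≥ 5; the server: 10 ≥ 7). The server gets 10.
Every other cell has a profitable deviation for at least one player. Highest of {6, 10} is 10.

10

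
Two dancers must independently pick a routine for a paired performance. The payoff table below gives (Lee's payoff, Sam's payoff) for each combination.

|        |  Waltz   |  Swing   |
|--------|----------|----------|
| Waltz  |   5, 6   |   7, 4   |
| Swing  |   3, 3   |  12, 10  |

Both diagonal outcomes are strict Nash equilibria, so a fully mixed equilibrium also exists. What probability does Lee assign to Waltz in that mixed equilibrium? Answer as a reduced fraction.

7/9

Lee's mix p on Waltz must make Sam indifferent between Waltz and Swing.
Sam's payoff from Waltz: 6p + 3(1−p). From Swing: 4p + 10(1−p).
Set equal: 2p = 7(1−p) → p = 7/9.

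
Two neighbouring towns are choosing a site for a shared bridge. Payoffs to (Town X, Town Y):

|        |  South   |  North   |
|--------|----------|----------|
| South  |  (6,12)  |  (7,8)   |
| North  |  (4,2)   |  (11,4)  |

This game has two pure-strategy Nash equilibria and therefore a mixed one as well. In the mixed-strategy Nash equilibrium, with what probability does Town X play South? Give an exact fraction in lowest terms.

1/3

Town X's mix p on South must make Town Y indifferent between South and North.
Town Y's payoff from South: 12p + 2(1−p). From North: 8p + 4(1−p).
Set equal: 4p = 2(1−p) → p = 2/6 = 1/3.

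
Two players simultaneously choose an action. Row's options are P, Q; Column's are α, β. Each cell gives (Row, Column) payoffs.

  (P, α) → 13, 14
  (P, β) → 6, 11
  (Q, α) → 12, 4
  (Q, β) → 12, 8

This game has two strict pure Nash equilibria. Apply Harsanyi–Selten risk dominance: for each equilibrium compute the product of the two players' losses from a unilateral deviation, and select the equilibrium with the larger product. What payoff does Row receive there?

At (P, α): Row loses 13 − 12 = 1 by deviating; Column loses 14 − 11 = 3. Product = 1·3 = 3.
At (Q, β): Row loses 12 − 6 = 6 by deviating; Column loses 8 − 4 = 4. Product = 6·4 = 24.
24 > 3, so (Q, β) is risk-dominant. Row's payoff there is 12.

12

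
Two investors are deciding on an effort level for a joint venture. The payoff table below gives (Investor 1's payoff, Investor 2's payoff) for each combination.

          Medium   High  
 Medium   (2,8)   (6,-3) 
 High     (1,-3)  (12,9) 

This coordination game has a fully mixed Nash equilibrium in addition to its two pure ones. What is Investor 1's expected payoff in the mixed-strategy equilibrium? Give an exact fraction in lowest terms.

Investor 2 mixes with probability q on Medium, chosen so Investor 1 is indifferent: 2q + 6(1−q) = 1q + 12(1−q) gives q = 6/7.
Investor 1's expected payoff (from either row, since indifferent) is 2·6/7 + 6·1/7 = 18/7.

18/7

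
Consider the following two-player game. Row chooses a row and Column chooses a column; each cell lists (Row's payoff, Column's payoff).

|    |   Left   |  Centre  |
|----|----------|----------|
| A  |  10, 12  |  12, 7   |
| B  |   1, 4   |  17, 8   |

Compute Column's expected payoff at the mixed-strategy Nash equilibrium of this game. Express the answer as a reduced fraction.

Row mixes with probability p on A, chosen so Column is indifferent: 12p + 4(1−p) = 7p + 8(1−p) gives p = 4/9.
Column's expected payoff is 12·4/9 + 4·5/9 = 68/9.

68/9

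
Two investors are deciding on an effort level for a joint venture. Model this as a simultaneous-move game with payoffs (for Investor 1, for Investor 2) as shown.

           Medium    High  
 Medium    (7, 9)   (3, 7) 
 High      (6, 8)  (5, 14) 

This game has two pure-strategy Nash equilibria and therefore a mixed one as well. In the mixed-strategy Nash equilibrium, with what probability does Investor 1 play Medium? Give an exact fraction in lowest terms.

3/4

Investor 1's mix p on Medium must make Investor 2 indifferent between Medium and High.
Investor 2's payoff from Medium: 9p + 8(1−p). From High: 7p + 14(1−p).
Set equal: 2p = 6(1−p) → p = 6/8 = 3/4.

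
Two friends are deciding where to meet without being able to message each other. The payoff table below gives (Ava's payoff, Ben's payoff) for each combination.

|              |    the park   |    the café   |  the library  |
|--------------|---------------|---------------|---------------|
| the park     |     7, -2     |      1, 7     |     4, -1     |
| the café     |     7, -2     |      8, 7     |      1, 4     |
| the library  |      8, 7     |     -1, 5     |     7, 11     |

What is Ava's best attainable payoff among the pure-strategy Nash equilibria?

8

Both the café is a pure NE (Ava: 8 ≥ 1; Ben: 7 ≥ 4). Ava gets 8.
Both the library is a pure NE (Ava: 7 ≥ 4; Ben: 11 ≥ 7). Ava gets 7.
Every other cell has a profitable deviation for at least one player. Highest of {8, 7} is 8.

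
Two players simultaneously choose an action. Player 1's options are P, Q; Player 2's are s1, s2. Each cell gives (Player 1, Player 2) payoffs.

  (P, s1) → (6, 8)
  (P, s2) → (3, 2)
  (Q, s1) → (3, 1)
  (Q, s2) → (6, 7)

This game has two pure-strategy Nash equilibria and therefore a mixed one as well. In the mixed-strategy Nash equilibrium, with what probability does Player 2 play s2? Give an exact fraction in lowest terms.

1/2

Player 2's mix q on s1 must make Player 1 indifferent between P and Q.
Player 1's payoff from P: 6q + 3(1−q). From Q: 3q + 6(1−q).
Set equal: 3q = 3(1−q) → q = 3/6 = 1/2.
Probability on s2 is 1 − 1/2 = 1/2.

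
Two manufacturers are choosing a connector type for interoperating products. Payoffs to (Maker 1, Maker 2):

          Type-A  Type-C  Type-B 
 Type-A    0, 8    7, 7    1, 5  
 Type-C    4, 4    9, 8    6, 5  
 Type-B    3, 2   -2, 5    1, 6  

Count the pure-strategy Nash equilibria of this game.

1

Both Type-C: Maker 1 gets 9 (best alternative 7); Maker 2 gets 8 (best alternative 5). Neither deviates — NE.
Both Type-A is not a NE: Maker 1 would switch to Type-C (4 > 0).
No other cell survives both best-response checks, so there is 1 pure NE.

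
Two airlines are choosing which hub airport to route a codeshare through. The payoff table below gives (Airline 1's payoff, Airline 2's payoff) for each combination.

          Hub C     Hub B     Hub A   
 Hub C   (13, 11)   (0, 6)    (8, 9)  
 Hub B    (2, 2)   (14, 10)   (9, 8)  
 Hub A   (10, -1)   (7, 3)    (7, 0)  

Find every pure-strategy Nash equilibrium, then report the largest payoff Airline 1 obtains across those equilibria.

14

Both Hub C is a pure NE (Airline 1: 13 ≥ 10; Airline 2: 11 ≥ 9). Airline 1 gets 13.
Both Hub B is a pure NE (Airline 1: 14 ≥ 7; Airline 2: 10 ≥ 8). Airline 1 gets 14.
Every other cell has a profitable deviation for at least one player. Highest of {13, 14} is 14.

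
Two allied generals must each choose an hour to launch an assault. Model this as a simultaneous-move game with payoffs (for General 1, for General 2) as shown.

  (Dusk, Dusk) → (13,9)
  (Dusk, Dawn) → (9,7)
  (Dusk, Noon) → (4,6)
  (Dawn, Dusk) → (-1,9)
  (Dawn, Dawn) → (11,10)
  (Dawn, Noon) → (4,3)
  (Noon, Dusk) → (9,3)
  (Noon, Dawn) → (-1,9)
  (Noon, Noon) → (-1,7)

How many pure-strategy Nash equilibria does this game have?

2

Both Dusk: General 1 gets 13 (best alternative 9); General 2 gets 9 (best alternative 7). Neither deviates — NE.
Both Dawn: General 1 gets 11 (best alternative 9); General 2 gets 10 (best alternative 9). Neither deviates — NE.
Both Noon is not a NE: General 1 would switch to Dusk (4 > -1).
No other cell survives both best-response checks, so there are 2 pure NE.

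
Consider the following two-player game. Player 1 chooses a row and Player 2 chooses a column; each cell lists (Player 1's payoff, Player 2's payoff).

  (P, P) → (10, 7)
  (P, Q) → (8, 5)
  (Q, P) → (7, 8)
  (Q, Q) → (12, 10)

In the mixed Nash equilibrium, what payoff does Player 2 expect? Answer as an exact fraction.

Player 1 mixes with probability p on P, chosen so Player 2 is indifferent: 7p + 8(1−p) = 5p + 10(1−p) gives p = 1/2.
Player 2's expected payoff is 7·1/2 + 8·1/2 = 15/2.

15/2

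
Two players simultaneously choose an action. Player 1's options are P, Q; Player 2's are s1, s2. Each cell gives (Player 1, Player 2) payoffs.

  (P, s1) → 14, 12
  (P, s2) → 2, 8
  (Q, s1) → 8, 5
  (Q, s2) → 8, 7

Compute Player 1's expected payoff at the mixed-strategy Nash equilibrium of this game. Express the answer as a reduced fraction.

Player 2 mixes with probability q on s1, chosen so Player 1 is indifferent: 14q + 2(1−q) = 8q + 8(1−q) gives q = 1/2.
Player 1's expected payoff (from either row, since indifferent) is 14·1/2 + 2·1/2 = 8.

8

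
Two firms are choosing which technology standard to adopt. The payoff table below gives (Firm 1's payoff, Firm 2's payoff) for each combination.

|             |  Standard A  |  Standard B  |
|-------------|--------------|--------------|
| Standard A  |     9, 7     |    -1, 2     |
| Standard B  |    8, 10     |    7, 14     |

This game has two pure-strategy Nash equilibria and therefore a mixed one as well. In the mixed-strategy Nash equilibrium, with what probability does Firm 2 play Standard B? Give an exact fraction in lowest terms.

Firm 2's mix q on Standard A must make Firm 1 indifferent between Standard A and Standard B.
Firm 1's payoff from Standard A: 9q + (-1)(1−q). From Standard B: 8q + 7(1−q).
Set equal: 1q = 8(1−q) → q = 8/9.
Probability on Standard B is 1 − 8/9 = 1/9.

1/9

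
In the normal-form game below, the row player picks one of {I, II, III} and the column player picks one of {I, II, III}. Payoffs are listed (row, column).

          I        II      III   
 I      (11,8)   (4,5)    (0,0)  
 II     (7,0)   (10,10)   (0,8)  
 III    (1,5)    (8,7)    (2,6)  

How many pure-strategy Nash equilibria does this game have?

2

Both I: the row player gets 11 (best alternative 7); the column player gets 8 (best alternative 5). Neither deviates — NE.
Both II: the row player gets 10 (best alternative 8); the column player gets 10 (best alternative 8). Neither deviates — NE.
Both III is not a NE: the column player would switch to II (7 > 6).
No other cell survives both best-response checks, so there are 2 pure NE.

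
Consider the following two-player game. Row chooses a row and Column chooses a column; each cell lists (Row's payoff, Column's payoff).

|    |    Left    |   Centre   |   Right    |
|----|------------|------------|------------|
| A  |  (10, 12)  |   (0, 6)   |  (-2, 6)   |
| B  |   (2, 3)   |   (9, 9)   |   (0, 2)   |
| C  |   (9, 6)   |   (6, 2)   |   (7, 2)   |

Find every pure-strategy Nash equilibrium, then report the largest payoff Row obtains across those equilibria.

(A, Left) is a pure NE (Row: 10 ≥ 9; Column: 12 ≥ 6). Row gets 10.
(B, Centre) is a pure NE (Row: 9 ≥ 6; Column: 9 ≥ 3). Row gets 9.
Every other cell has a profitable deviation for at least one player. Highest of {10, 9} is 10.

10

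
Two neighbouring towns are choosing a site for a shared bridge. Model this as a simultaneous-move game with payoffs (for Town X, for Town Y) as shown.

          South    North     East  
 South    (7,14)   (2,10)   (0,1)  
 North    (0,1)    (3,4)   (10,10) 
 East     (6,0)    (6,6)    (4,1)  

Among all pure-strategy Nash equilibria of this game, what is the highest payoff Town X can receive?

10

Both South is a pure NE (Town X: 7 ≥ 6; Town Y: 14 ≥ 10). Town X gets 7.
(North, East) is a pure NE (Town X: 10 ≥ 4; Town Y: 10 ≥ 4). Town X gets 10.
(East, North) is a pure NE (Town X: 6 ≥ 3; Town Y: 6 ≥ 1). Town X gets 6.
Every other cell has a profitable deviation for at least one player. Highest of {7, 10, 6} is 10.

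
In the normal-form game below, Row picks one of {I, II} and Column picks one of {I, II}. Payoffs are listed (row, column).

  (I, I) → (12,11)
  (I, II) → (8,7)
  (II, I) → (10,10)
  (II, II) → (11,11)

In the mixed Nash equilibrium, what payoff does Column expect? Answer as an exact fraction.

51/5

Row mixes with probability p on I, chosen so Column is indifferent: 11p + 10(1−p) = 7p + 11(1−p) gives p = 1/5.
Column's expected payoff is 11·1/5 + 10·4/5 = 51/5.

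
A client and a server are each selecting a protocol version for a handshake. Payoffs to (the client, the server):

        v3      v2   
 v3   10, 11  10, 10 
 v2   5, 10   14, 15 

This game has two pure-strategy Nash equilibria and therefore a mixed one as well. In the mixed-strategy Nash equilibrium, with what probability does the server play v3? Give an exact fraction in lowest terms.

4/9

The server's mix q on v3 must make the client indifferent between v3 and v2.
The client's payoff from v3: 10q + 10(1−q). From v2: 5q + 14(1−q).
Set equal: 5q = 4(1−q) → q = 4/9.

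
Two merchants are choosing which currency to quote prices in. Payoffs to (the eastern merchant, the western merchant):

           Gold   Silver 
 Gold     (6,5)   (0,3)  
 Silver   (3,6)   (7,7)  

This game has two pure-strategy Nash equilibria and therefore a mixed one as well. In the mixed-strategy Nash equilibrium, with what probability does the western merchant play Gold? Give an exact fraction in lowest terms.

The western merchant's mix q on Gold must make the eastern merchant indifferent between Gold and Silver.
The eastern merchant's payoff from Gold: 6q + 0(1−q). From Silver: 3q + 7(1−q).
Set equal: 3q = 7(1−q) → q = 7/10.

7/10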